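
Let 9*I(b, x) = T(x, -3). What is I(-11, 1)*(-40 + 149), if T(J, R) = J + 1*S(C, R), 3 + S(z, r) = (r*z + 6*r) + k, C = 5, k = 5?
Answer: -1090/3 ≈ -363.33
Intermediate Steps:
S(z, r) = 2 + 6*r + r*z (S(z, r) = -3 + ((r*z + 6*r) + 5) = -3 + ((6*r + r*z) + 5) = -3 + (5 + 6*r + r*z) = 2 + 6*r + r*z)
T(J, R) = 2 + J + 11*R (T(J, R) = J + 1*(2 + 6*R + R*5) = J + 1*(2 + 6*R + 5*R) = J + 1*(2 + 11*R) = J + (2 + 11*R) = 2 + J + 11*R)
I(b, x) = -31/9 + x/9 (I(b, x) = (2 + x + 11*(-3))/9 = (2 + x - 33)/9 = (-31 + x)/9 = -31/9 + x/9)
I(-11, 1)*(-40 + 149) = (-31/9 + (1/9)*1)*(-40 + 149) = (-31/9 + 1/9)*109 = -10/3*109 = -1090/3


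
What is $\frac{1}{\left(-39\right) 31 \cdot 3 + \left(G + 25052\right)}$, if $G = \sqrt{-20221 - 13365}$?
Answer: $\frac{21425}{459064211} - \frac{i \sqrt{33586}}{459064211} \approx 4.6671 \cdot 10^{-5} - 3.9921 \cdot 10^{-7} i$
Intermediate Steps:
$G = i \sqrt{33586}$ ($G = \sqrt{-33586} = i \sqrt{33586} \approx 183.26 i$)
$\frac{1}{\left(-39\right) 31 \cdot 3 + \left(G + 25052\right)} = \frac{1}{\left(-39\right) 31 \cdot 3 + \left(i \sqrt{33586} + 25052\right)} = \frac{1}{\left(-1209\right) 3 + \left(25052 + i \sqrt{33586}\right)} = \frac{1}{-3627 + \left(25052 + i \sqrt{33586}\right)} = \frac{1}{21425 + i \sqrt{33586}}$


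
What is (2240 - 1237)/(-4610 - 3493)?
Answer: -1003/8103 ≈ -0.12378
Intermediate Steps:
(2240 - 1237)/(-4610 - 3493) = 1003/(-8103) = 1003*(-1/8103) = -1003/8103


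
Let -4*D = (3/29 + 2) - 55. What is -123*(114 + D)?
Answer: -907617/58 ≈ -15649.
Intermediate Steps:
D = 767/58 (D = -((3/29 + 2) - 55)/4 = -(61/29 - 55)/4 = -¼*(-1534/29) = 767/58 ≈ 13.224)
-123*(114 + D) = -123*(114 + 767/58) = -123*7379/58 = -907617/58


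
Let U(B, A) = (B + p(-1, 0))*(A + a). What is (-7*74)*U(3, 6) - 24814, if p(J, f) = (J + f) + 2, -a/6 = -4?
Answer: -86974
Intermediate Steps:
a = 24 (a = -6*(-4) = 24)
p(J, f) = 2 + J + f
U(B, A) = (1 + B)*(24 + A) (U(B, A) = (B + (2 - 1 + 0))*(A + 24) = (B + 1)*(24 + A) = (1 + B)*(24 + A))
(-7*74)*U(3, 6) - 24814 = (-7*74)*(24 + 6 + 24*3 + 6*3) - 24814 = -518*(24 + 6 + 72 + 18) - 24814 = -518*120 - 24814 = -62160 - 24814 = -86974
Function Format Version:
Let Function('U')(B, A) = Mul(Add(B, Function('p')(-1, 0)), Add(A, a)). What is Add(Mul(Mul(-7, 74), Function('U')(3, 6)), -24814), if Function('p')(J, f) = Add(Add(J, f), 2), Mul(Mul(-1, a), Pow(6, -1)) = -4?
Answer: -86974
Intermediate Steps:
a = 24 (a = Mul(-6, -4) = 24)
Function('p')(J, f) = Add(2, J, f)
Function('U')(B, A) = Mul(Add(1, B), Add(24, A)) (Function('U')(B, A) = Mul(Add(B, Add(2, -1, 0)), Add(A, 24)) = Mul(Add(B, 1), Add(24, A)) = Mul(Add(1, B), Add(24, A)))
Add(Mul(Mul(-7, 74), Function('U')(3, 6)), -24814) = Add(Mul(Mul(-7, 74), Add(24, 6, Mul(24, 3), Mul(6, 3))), -24814) = Add(Mul(-518, Add(24, 6, 72, 18)), -24814) = Add(Mul(-518, 120), -24814) = Add(-62160, -24814) = -86974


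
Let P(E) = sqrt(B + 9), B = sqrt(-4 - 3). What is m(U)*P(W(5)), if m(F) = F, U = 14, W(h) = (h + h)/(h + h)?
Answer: 14*sqrt(9 + I*sqrt(7)) ≈ 42.442 + 6.1091*I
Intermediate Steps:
B = I*sqrt(7) (B = sqrt(-7) = I*sqrt(7) ≈ 2.6458*I)
W(h) = 1 (W(h) = (2*h)/((2*h)) = (2*h)*(1/(2*h)) = 1)
P(E) = sqrt(9 + I*sqrt(7)) (P(E) = sqrt(I*sqrt(7) + 9) = sqrt(9 + I*sqrt(7)))
m(U)*P(W(5)) = 14*sqrt(9 + I*sqrt(7))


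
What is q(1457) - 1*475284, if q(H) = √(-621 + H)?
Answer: -475284 + 2*√209 ≈ -4.7526e+5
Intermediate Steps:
q(1457) - 1*475284 = √(-621 + 1457) - 1*475284 = √836 - 475284 = 2*√209 - 475284 = -475284 + 2*√209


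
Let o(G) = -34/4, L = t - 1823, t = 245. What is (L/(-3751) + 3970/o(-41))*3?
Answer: -89268342/63767 ≈ -1399.9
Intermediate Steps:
L = -1578 (L = 245 - 1823 = -1578)
o(G) = -17/2 (o(G) = -34*¼ = -17/2)
(L/(-3751) + 3970/o(-41))*3 = (-1578/(-3751) + 3970/(-17/2))*3 = (-1578*(-1/3751) + 3970*(-2/17))*3 = (1578/3751 - 7940/17)*3 = -29756114/63767*3 = -89268342/63767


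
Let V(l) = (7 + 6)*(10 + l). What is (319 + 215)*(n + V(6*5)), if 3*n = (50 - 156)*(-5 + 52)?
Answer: -609116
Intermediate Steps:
V(l) = 130 + 13*l (V(l) = 13*(10 + l) = 130 + 13*l)
n = -4982/3 (n = ((50 - 156)*(-5 + 52))/3 = (-106*47)/3 = (⅓)*(-4982) = -4982/3 ≈ -1660.7)
(319 + 215)*(n + V(6*5)) = (319 + 215)*(-4982/3 + (130 + 13*(6*5))) = 534*(-4982/3 + (130 + 13*30)) = 534*(-4982/3 + (130 + 390)) = 534*(-4982/3 + 520) = 534*(-3422/3) = -609116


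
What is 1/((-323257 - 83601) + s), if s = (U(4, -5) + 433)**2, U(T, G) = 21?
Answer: -1/200742 ≈ -4.9815e-6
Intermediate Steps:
s = 206116 (s = (21 + 433)**2 = 454**2 = 206116)
1/((-323257 - 83601) + s) = 1/((-323257 - 83601) + 206116) = 1/(-406858 + 206116) = 1/(-200742) = -1/200742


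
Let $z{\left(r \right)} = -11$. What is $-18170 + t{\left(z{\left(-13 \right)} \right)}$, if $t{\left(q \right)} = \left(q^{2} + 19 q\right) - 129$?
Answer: $-18387$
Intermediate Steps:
$t{\left(q \right)} = -129 + q^{2} + 19 q$
$-18170 + t{\left(z{\left(-13 \right)} \right)} = -18170 + \left(-129 + \left(-11\right)^{2} + 19 \left(-11\right)\right) = -18170 - 217 = -18387$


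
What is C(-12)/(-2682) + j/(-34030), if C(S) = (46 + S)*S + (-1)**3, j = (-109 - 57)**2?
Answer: -361367/549810 ≈ -0.65726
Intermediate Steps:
j = 27556 (j = (-166)**2 = 27556)
C(S) = -1 + S*(46 + S) (C(S) = S*(46 + S) - 1 = -1 + S*(46 + S))
C(-12)/(-2682) + j/(-34030) = (-1 + (-12)**2 + 46*(-12))/(-2682) + 27556/(-34030) = (-1 + 144 - 552)*(-1/2682) + 27556*(-1/34030) = -409*(-1/2682) - 166/205 = 409/2682 - 166/205 = -361367/549810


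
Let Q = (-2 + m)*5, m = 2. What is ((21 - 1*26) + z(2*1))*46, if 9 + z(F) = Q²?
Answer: -644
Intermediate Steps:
Q = 0 (Q = (-2 + 2)*5 = 0*5 = 0)
z(F) = -9 (z(F) = -9 + 0² = -9 + 0 = -9)
((21 - 1*26) + z(2*1))*46 = ((21 - 1*26) - 9)*46 = ((21 - 26) - 9)*46 = (-5 - 9)*46 = -14*46 = -644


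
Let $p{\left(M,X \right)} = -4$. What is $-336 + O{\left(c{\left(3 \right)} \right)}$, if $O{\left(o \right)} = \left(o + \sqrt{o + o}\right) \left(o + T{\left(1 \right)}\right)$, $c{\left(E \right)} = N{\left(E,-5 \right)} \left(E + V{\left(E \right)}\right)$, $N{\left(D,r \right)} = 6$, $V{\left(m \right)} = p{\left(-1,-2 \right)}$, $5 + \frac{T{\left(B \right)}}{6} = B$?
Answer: $-156 - 60 i \sqrt{3} \approx -156.0 - 103.92 i$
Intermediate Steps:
$T{\left(B \right)} = -30 + 6 B$
$V{\left(m \right)} = -4$
$c{\left(E \right)} = -24 + 6 E$ ($c{\left(E \right)} = 6 \left(E - 4\right) = 6 \left(-4 + E\right) = -24 + 6 E$)
$O{\left(o \right)} = \left(-24 + o\right) \left(o + \sqrt{2} \sqrt{o}\right)$ ($O{\left(o \right)} = \left(o + \sqrt{o + o}\right) \left(o + \left(-30 + 6 \cdot 1\right)\right) = \left(o + \sqrt{2 o}\right) \left(o + \left(-30 + 6\right)\right) = \left(o + \sqrt{2} \sqrt{o}\right) \left(o - 24\right) = \left(o + \sqrt{2} \sqrt{o}\right) \left(-24 + o\right) = \left(-24 + o\right) \left(o + \sqrt{2} \sqrt{o}\right)$)
$-336 + O{\left(c{\left(3 \right)} \right)} = -336 + \left(\left(-24 + 6 \cdot 3\right)^{2} - 24 \left(-24 + 6 \cdot 3\right) + \sqrt{2} \left(-24 + 6 \cdot 3\right)^{\frac{3}{2}} - 24 \sqrt{2} \sqrt{-24 + 6 \cdot 3}\right) = -336 + \left(\left(-24 + 18\right)^{2} - 24 \left(-24 + 18\right) + \sqrt{2} \left(-24 + 18\right)^{\frac{3}{2}} - 24 \sqrt{2} \sqrt{-24 + 18}\right) = -336 + \left(\left(-6\right)^{2} - -144 + \sqrt{2} \left(-6\right)^{\frac{3}{2}} - 24 \sqrt{2} \sqrt{-6}\right) = -336 + \left(36 + 144 + \sqrt{2} \left(- 6 i \sqrt{6}\right) - 24 \sqrt{2} i \sqrt{6}\right) = -336 + \left(36 + 144 - 12 i \sqrt{3} - 48 i \sqrt{3}\right) = -336 + \left(180 - 60 i \sqrt{3}\right) = -156 - 60 i \sqrt{3}$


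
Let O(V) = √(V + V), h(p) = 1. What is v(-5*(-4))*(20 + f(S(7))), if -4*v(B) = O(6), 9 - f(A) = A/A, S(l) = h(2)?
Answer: -14*√3 ≈ -24.249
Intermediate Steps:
S(l) = 1
f(A) = 8 (f(A) = 9 - A/A = 9 - 1*1 = 9 - 1 = 8)
O(V) = √2*√V (O(V) = √(2*V) = √2*√V)
v(B) = -√3/2 (v(B) = -√2*√6/4 = -√3/2)
v(-5*(-4))*(20 + f(S(7))) = (-√3/2)*(20 + 8) = -√3/2*28 = -14*√3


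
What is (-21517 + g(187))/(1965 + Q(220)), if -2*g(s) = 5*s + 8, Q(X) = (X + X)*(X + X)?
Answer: -43977/391130 ≈ -0.11244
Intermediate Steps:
Q(X) = 4*X**2 (Q(X) = (2*X)*(2*X) = 4*X**2)
g(s) = -4 - 5*s/2 (g(s) = -(5*s + 8)/2 = -(8 + 5*s)/2 = -4 - 5*s/2)
(-21517 + g(187))/(1965 + Q(220)) = (-21517 + (-4 - 5/2*187))/(1965 + 4*220**2) = (-21517 + (-4 - 935/2))/(1965 + 4*48400) = (-21517 - 943/2)/(1965 + 193600) = -43977/2/195565 = -43977/2*1/195565 = -43977/391130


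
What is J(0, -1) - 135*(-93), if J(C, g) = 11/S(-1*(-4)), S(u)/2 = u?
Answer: 100451/8 ≈ 12556.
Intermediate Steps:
S(u) = 2*u
J(C, g) = 11/8 (J(C, g) = 11/((2*(-1*(-4)))) = 11/((2*4)) = 11/8)
J(0, -1) - 135*(-93) = 11/8 - 135*(-93) = 11/8 + 12555 = 100451/8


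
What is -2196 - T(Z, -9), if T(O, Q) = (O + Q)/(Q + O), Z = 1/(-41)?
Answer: -2197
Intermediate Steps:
Z = -1/41 ≈ -0.024390
T(O, Q) = 1 (T(O, Q) = (O + Q)/(O + Q) = 1)
-2196 - T(Z, -9) = -2196 - 1*1 = -2196 - 1 = -2197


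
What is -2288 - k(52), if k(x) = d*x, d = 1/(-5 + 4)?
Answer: -2236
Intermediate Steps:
d = -1 (d = 1/(-1) = -1)
k(x) = -x
-2288 - k(52) = -2288 - (-1)*52 = -2288 - 1*(-52) = -2288 + 52 = -2236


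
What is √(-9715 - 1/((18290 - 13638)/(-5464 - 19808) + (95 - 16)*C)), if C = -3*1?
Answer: I*√21815889259009093/1498529 ≈ 98.565*I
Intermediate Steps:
C = -3
√(-9715 - 1/((18290 - 13638)/(-5464 - 19808) + (95 - 16)*C)) = √(-9715 - 1/((18290 - 13638)/(-5464 - 19808) + (95 - 16)*(-3))) = √(-9715 - 1/(4652/(-25272) + 79*(-3))) = √(-9715 - 1/(4652*(-1/25272) - 237)) = √(-9715 - 1/(-1163/6318 - 237)) = √(-9715 - 1/(-1498529/6318)) = √(-9715 - 1*(-6318/1498529)) = √(-9715 + 6318/1498529) = √(-14558202917/1498529) = I*√21815889259009093/1498529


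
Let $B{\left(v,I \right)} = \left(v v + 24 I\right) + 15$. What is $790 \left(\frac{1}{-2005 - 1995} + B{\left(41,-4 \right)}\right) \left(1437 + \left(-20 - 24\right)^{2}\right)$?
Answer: $\frac{1705388533533}{400} \approx 4.2635 \cdot 10^{9}$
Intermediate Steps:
$B{\left(v,I \right)} = 15 + v^{2} + 24 I$ ($B{\left(v,I \right)} = \left(v^{2} + 24 I\right) + 15 = 15 + v^{2} + 24 I$)
$790 \left(\frac{1}{-2005 - 1995} + B{\left(41,-4 \right)}\right) \left(1437 + \left(-20 - 24\right)^{2}\right) = 790 \left(\frac{1}{-2005 - 1995} + \left(15 + 41^{2} + 24 \left(-4\right)\right)\right) \left(1437 + \left(-20 - 24\right)^{2}\right) = 790 \left(\frac{1}{-4000} + \left(15 + 1681 - 96\right)\right) \left(1437 + \left(-44\right)^{2}\right) = 790 \left(- \frac{1}{4000} + 1600\right) \left(1437 + 1936\right) = 790 \cdot \frac{6399999}{4000} \cdot 3373 = 790 \cdot \frac{21587196627}{4000} = \frac{1705388533533}{400}$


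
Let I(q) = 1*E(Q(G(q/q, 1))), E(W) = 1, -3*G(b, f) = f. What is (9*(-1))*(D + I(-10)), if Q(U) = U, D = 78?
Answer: -711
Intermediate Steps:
G(b, f) = -f/3
I(q) = 1 (I(q) = 1*1 = 1)
(9*(-1))*(D + I(-10)) = (9*(-1))*(78 + 1) = -9*79 = -711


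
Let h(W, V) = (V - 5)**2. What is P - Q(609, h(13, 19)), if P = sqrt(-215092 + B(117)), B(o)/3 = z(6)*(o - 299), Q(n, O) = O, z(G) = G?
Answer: -196 + 16*I*sqrt(853) ≈ -196.0 + 467.3*I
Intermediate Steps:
h(W, V) = (-5 + V)**2
B(o) = -5382 + 18*o (B(o) = 3*(6*(o - 299)) = 3*(6*(-299 + o)) = 3*(-1794 + 6*o) = -5382 + 18*o)
P = 16*I*sqrt(853) (P = sqrt(-215092 + (-5382 + 18*117)) = sqrt(-215092 + (-5382 + 2106)) = sqrt(-215092 - 3276) = sqrt(-218368) = 16*I*sqrt(853) ≈ 467.3*I)
P - Q(609, h(13, 19)) = 16*I*sqrt(853) - (-5 + 19)**2 = 16*I*sqrt(853) - 1*14**2 = 16*I*sqrt(853) - 1*196 = 16*I*sqrt(853) - 196 = -196 + 16*I*sqrt(853)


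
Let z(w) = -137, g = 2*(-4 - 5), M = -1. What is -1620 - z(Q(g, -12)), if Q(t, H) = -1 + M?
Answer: -1483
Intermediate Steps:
g = -18 (g = 2*(-9) = -18)
Q(t, H) = -2 (Q(t, H) = -1 - 1 = -2)
-1620 - z(Q(g, -12)) = -1620 - 1*(-137) = -1620 + 137 = -1483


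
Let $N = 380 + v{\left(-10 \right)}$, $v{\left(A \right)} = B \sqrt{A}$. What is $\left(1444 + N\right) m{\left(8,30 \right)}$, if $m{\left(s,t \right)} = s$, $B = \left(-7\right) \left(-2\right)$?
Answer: $14592 + 112 i \sqrt{10} \approx 14592.0 + 354.18 i$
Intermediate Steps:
$B = 14$
$v{\left(A \right)} = 14 \sqrt{A}$
$N = 380 + 14 i \sqrt{10}$ ($N = 380 + 14 \sqrt{-10} = 380 + 14 i \sqrt{10} \approx 380.0 + 44.272 i$)
$\left(1444 + N\right) m{\left(8,30 \right)} = \left(1444 + \left(380 + 14 i \sqrt{10}\right)\right) 8 = \left(1824 + 14 i \sqrt{10}\right) 8 = 14592 + 112 i \sqrt{10}$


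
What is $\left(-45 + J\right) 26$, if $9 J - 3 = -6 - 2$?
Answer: $- \frac{10660}{9} \approx -1184.4$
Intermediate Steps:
$J = - \frac{5}{9}$ ($J = \frac{1}{3} + \frac{-6 - 2}{9} = \frac{1}{3} + \frac{1}{9} \left(-8\right) = \frac{1}{3} - \frac{8}{9} = - \frac{5}{9} \approx -0.55556$)
$\left(-45 + J\right) 26 = \left(-45 - \frac{5}{9}\right) 26 = \left(- \frac{410}{9}\right) 26 = - \frac{10660}{9}$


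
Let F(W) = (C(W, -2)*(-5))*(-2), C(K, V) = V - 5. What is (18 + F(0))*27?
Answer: -1404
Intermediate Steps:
C(K, V) = -5 + V
F(W) = -70 (F(W) = ((-5 - 2)*(-5))*(-2) = -7*(-5)*(-2) = 35*(-2) = -70)
(18 + F(0))*27 = (18 - 70)*27 = -52*27 = -1404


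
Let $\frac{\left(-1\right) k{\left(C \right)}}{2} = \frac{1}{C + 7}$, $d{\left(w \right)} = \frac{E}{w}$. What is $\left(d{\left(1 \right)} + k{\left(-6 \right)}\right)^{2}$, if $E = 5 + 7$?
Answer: $100$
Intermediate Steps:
$E = 12$
$d{\left(w \right)} = \frac{12}{w}$
$k{\left(C \right)} = - \frac{2}{7 + C}$ ($k{\left(C \right)} = - \frac{2}{C + 7} = - \frac{2}{7 + C}$)
$\left(d{\left(1 \right)} + k{\left(-6 \right)}\right)^{2} = \left(\frac{12}{1} - \frac{2}{7 - 6}\right)^{2} = \left(12 \cdot 1 - \frac{2}{1}\right)^{2} = \left(12 - 2\right)^{2} = 10^{2} = 100$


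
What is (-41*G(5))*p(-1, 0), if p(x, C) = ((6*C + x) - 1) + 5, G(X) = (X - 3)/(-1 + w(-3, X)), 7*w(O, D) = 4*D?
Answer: -1722/13 ≈ -132.46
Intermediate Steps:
w(O, D) = 4*D/7 (w(O, D) = (4*D)/7 = 4*D/7)
G(X) = (-3 + X)/(-1 + 4*X/7) (G(X) = (X - 3)/(-1 + 4*X/7) = (-3 + X)/(-1 + 4*X/7))
p(x, C) = 4 + x + 6*C (p(x, C) = ((x + 6*C) - 1) + 5 = (-1 + x + 6*C) + 5 = 4 + x + 6*C)
(-41*G(5))*p(-1, 0) = (-287*(-3 + 5)/(-7 + 4*5))*(4 - 1 + 6*0) = (-287*2/(-7 + 20))*(4 - 1 + 0) = -287*2/13*3 = -41*14/13*3 = -574/13*3 = -1722/13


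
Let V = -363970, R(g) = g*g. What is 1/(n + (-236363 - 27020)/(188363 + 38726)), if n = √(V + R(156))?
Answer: -59811382087/17514795698249603 - 51569413921*I*√339634/17514795698249603 ≈ -3.4149e-6 - 0.0017159*I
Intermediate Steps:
R(g) = g²
n = I*√339634 (n = √(-363970 + 156²) = √(-363970 + 24336) = √(-339634) = I*√339634 ≈ 582.78*I)
1/(n + (-236363 - 27020)/(188363 + 38726)) = 1/(I*√339634 + (-236363 - 27020)/(188363 + 38726)) = 1/(I*√339634 - 263383/227089) = 1/(-263383/227089 + I*√339634)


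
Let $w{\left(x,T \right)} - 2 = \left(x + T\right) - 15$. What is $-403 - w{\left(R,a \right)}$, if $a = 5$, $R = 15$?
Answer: $-410$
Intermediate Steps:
$w{\left(x,T \right)} = -13 + T + x$ ($w{\left(x,T \right)} = 2 - \left(15 - T - x\right) = 2 + \left(-15 + T + x\right) = -13 + T + x$)
$-403 - w{\left(R,a \right)} = -403 - \left(-13 + 5 + 15\right) = -403 - 7 = -410$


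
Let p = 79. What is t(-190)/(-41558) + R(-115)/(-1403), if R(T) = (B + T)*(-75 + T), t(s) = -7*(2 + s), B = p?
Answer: -143051534/29152937 ≈ -4.9069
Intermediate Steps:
B = 79
t(s) = -14 - 7*s
R(T) = (-75 + T)*(79 + T) (R(T) = (79 + T)*(-75 + T) = (-75 + T)*(79 + T))
t(-190)/(-41558) + R(-115)/(-1403) = (-14 - 7*(-190))/(-41558) + (-5925 + (-115)² + 4*(-115))/(-1403) = (-14 + 1330)*(-1/41558) + (-5925 + 13225 - 460)*(-1/1403) = 1316*(-1/41558) + 6840*(-1/1403) = -658/20779 - 6840/1403 = -143051534/29152937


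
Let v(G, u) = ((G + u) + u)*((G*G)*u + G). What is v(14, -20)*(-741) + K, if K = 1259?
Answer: -75251737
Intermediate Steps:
v(G, u) = (G + 2*u)*(G + u*G²) (v(G, u) = (G + 2*u)*(G²*u + G) = (G + 2*u)*(u*G² + G) = (G + 2*u)*(G + u*G²))
v(14, -20)*(-741) + K = (14*(14 + 2*(-20) - 20*14² + 2*14*(-20)²))*(-741) + 1259 = (14*(14 - 40 - 20*196 + 2*14*400))*(-741) + 1259 = (14*(14 - 40 - 3920 + 11200))*(-741) + 1259 = (14*7254)*(-741) + 1259 = 101556*(-741) + 1259 = -75252996 + 1259 = -75251737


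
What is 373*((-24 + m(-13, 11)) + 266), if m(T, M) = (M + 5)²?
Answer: 185754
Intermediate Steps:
m(T, M) = (5 + M)²
373*((-24 + m(-13, 11)) + 266) = 373*((-24 + (5 + 11)²) + 266) = 373*((-24 + 16²) + 266) = 373*((-24 + 256) + 266) = 373*(232 + 266) = 373*498 = 185754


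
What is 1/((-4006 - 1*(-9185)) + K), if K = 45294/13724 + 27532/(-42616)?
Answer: 18276937/94704769221 ≈ 0.00019299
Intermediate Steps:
K = 48512498/18276937 (K = 45294*(1/13724) + 27532*(-1/42616) = 22647/6862 - 6883/10654 = 48512498/18276937 ≈ 2.6543)
1/((-4006 - 1*(-9185)) + K) = 1/((-4006 - 1*(-9185)) + 48512498/18276937) = 1/((-4006 + 9185) + 48512498/18276937) = 1/(5179 + 48512498/18276937) = 1/(94704769221/18276937) = 18276937/94704769221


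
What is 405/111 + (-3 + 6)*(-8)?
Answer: -753/37 ≈ -20.351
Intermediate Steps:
405/111 + (-3 + 6)*(-8) = 405*(1/111) + 3*(-8) = 135/37 - 24 = -753/37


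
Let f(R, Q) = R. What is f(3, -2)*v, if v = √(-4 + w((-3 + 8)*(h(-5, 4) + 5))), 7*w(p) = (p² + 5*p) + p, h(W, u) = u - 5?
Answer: 6*√861/7 ≈ 25.151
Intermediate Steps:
h(W, u) = -5 + u
w(p) = p²/7 + 6*p/7 (w(p) = ((p² + 5*p) + p)/7 = (p² + 6*p)/7 = p²/7 + 6*p/7)
v = 2*√861/7 (v = √(-4 + ((-3 + 8)*((-5 + 4) + 5))*(6 + (-3 + 8)*((-5 + 4) + 5))/7) = √(-4 + (5*(-1 + 5))*(6 + 5*(-1 + 5))/7) = √(-4 + (5*4)*(6 + 5*4)/7) = √(-4 + (⅐)*20*(6 + 20)) = √(-4 + (⅐)*20*26) = √(-4 + 520/7) = √(492/7) = 2*√861/7 ≈ 8.3837)
f(3, -2)*v = 3*(2*√861/7) = 6*√861/7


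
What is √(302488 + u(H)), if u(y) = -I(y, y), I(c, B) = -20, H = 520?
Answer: 6*√8403 ≈ 550.01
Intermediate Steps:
u(y) = 20 (u(y) = -1*(-20) = 20)
√(302488 + u(H)) = √(302488 + 20) = √302508 = 6*√8403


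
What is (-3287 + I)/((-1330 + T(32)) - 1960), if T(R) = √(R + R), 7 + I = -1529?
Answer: 4823/3282 ≈ 1.4695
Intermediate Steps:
I = -1536 (I = -7 - 1529 = -1536)
T(R) = √2*√R (T(R) = √(2*R) = √2*√R)
(-3287 + I)/((-1330 + T(32)) - 1960) = (-3287 - 1536)/((-1330 + √2*√32) - 1960) = -4823/((-1330 + √2*(4*√2)) - 1960) = -4823/((-1330 + 8) - 1960) = -4823/(-1322 - 1960) = -4823/(-3282) = -4823*(-1/3282) = 4823/3282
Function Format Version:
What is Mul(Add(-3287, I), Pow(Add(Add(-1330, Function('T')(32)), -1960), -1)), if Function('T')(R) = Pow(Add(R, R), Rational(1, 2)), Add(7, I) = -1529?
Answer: Rational(4823, 3282) ≈ 1.4695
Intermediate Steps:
I = -1536 (I = Add(-7, -1529) = -1536)
Function('T')(R) = Mul(Pow(2, Rational(1, 2)), Pow(R, Rational(1, 2))) (Function('T')(R) = Pow(Mul(2, R), Rational(1, 2)) = Mul(Pow(2, Rational(1, 2)), Pow(R, Rational(1, 2))))
Mul(Add(-3287, I), Pow(Add(Add(-1330, Function('T')(32)), -1960), -1)) = Mul(Add(-3287, -1536), Pow(Add(Add(-1330, Mul(Pow(2, Rational(1, 2)), Pow(32, Rational(1, 2)))), -1960), -1)) = Mul(-4823, Pow(Add(Add(-1330, Mul(Pow(2, Rational(1, 2)), Mul(4, Pow(2, Rational(1, 2))))), -1960), -1)) = Mul(-4823, Pow(Add(Add(-1330, 8), -1960), -1)) = Mul(-4823, Pow(Add(-1322, -1960), -1)) = Mul(-4823, Pow(-3282, -1)) = Mul(-4823, Rational(-1, 3282)) = Rational(4823, 3282)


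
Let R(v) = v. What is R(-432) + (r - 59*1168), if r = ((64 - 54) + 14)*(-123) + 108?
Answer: -72188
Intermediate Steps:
r = -2844 (r = (10 + 14)*(-123) + 108 = 24*(-123) + 108 = -2952 + 108 = -2844)
R(-432) + (r - 59*1168) = -432 + (-2844 - 59*1168) = -432 + (-2844 - 1*68912) = -432 + (-2844 - 68912) = -432 - 71756 = -72188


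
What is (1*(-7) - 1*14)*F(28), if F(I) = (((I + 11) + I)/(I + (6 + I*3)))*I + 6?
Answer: -27132/59 ≈ -459.86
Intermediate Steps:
F(I) = 6 + I*(11 + 2*I)/(6 + 4*I) (F(I) = (((11 + I) + I)/(I + (6 + 3*I)))*I + 6 = ((11 + 2*I)/(6 + 4*I))*I + 6 = I*(11 + 2*I)/(6 + 4*I) + 6 = 6 + I*(11 + 2*I)/(6 + 4*I))
(1*(-7) - 1*14)*F(28) = (1*(-7) - 1*14)*((36 + 2*28**2 + 35*28)/(2*(3 + 2*28))) = (-7 - 14)*((36 + 2*784 + 980)/(2*(3 + 56))) = -21*(36 + 1568 + 980)/(2*59) = -21*2584/(2*59) = -21*1292/59 = -27132/59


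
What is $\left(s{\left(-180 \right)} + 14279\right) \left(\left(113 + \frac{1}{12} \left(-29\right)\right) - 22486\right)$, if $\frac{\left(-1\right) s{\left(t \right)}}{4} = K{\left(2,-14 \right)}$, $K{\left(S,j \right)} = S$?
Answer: $- \frac{1277278285}{4} \approx -3.1932 \cdot 10^{8}$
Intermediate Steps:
$s{\left(t \right)} = -8$ ($s{\left(t \right)} = \left(-4\right) 2 = -8$)
$\left(s{\left(-180 \right)} + 14279\right) \left(\left(113 + \frac{1}{12} \left(-29\right)\right) - 22486\right) = \left(-8 + 14279\right) \left(\left(113 + \frac{1}{12} \left(-29\right)\right) - 22486\right) = 14271 \left(\left(113 + \frac{1}{12} \left(-29\right)\right) - 22486\right) = 14271 \left(\left(113 - \frac{29}{12}\right) - 22486\right) = 14271 \left(\frac{1327}{12} - 22486\right) = 14271 \left(- \frac{268505}{12}\right) = - \frac{1277278285}{4}$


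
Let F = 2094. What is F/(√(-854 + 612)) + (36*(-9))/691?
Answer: -324/691 - 1047*I*√2/11 ≈ -0.46889 - 134.61*I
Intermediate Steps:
F/(√(-854 + 612)) + (36*(-9))/691 = 2094/(√(-854 + 612)) + (36*(-9))/691 = 2094/(√(-242)) - 324*1/691 = 2094/((11*I*√2)) - 324/691 = 2094*(-I*√2/22) - 324/691 = -1047*I*√2/11 - 324/691 = -324/691 - 1047*I*√2/11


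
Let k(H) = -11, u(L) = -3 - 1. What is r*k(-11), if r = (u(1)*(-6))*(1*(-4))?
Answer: 1056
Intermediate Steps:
u(L) = -4
r = -96 (r = (-4*(-6))*(1*(-4)) = 24*(-4) = -96)
r*k(-11) = -96*(-11) = 1056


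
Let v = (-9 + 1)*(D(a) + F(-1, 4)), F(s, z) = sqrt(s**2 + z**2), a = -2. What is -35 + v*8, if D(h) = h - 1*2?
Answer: 221 - 64*sqrt(17) ≈ -42.879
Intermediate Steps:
D(h) = -2 + h (D(h) = h - 2 = -2 + h)
v = 32 - 8*sqrt(17) (v = (-9 + 1)*((-2 - 2) + sqrt((-1)**2 + 4**2)) = -8*(-4 + sqrt(1 + 16)) = -8*(-4 + sqrt(17)) = 32 - 8*sqrt(17) ≈ -0.98485)
-35 + v*8 = -35 + (32 - 8*sqrt(17))*8 = -35 + (256 - 64*sqrt(17)) = 221 - 64*sqrt(17)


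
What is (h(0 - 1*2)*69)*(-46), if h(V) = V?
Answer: 6348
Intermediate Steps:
(h(0 - 1*2)*69)*(-46) = ((0 - 1*2)*69)*(-46) = ((0 - 2)*69)*(-46) = -2*69*(-46) = -138*(-46) = 6348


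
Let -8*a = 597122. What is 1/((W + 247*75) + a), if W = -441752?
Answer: -4/1991469 ≈ -2.0086e-6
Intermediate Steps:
a = -298561/4 (a = -⅛*597122 = -298561/4 ≈ -74640.)
1/((W + 247*75) + a) = 1/((-441752 + 247*75) - 298561/4) = 1/((-441752 + 18525) - 298561/4) = 1/(-423227 - 298561/4) = 1/(-1991469/4) = -4/1991469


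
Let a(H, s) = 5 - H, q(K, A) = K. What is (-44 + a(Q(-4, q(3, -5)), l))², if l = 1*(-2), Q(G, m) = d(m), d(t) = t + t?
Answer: 2025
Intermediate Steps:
d(t) = 2*t
Q(G, m) = 2*m
l = -2
(-44 + a(Q(-4, q(3, -5)), l))² = (-44 + (5 - 2*3))² = (-44 + (5 - 1*6))² = (-44 + (5 - 6))² = (-44 - 1)² = (-45)² = 2025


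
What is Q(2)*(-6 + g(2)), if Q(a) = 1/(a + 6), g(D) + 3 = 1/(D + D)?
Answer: -35/32 ≈ -1.0938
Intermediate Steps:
g(D) = -3 + 1/(2*D) (g(D) = -3 + 1/(D + D) = -3 + 1/(2*D))
Q(a) = 1/(6 + a)
Q(2)*(-6 + g(2)) = (-6 + (-3 + (½)/2))/(6 + 2) = (-6 + (-3 + (½)*(½)))/8 = (-6 + (-3 + ¼))/8 = (-6 - 11/4)/8 = (⅛)*(-35/4) = -35/32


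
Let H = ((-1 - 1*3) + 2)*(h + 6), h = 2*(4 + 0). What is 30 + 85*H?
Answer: -2350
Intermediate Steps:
h = 8 (h = 2*4 = 8)
H = -28 (H = ((-1 - 1*3) + 2)*(8 + 6) = ((-1 - 3) + 2)*14 = (-4 + 2)*14 = -2*14 = -28)
30 + 85*H = 30 + 85*(-28) = 30 - 2380 = -2350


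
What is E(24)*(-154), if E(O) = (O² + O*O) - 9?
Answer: -176022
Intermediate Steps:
E(O) = -9 + 2*O² (E(O) = (O² + O²) - 9 = 2*O² - 9 = -9 + 2*O²)
E(24)*(-154) = (-9 + 2*24²)*(-154) = (-9 + 2*576)*(-154) = (-9 + 1152)*(-154) = 1143*(-154) = -176022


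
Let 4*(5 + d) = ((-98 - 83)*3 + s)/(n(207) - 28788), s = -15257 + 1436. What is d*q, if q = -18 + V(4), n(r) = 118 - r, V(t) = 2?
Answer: 2252704/28877 ≈ 78.010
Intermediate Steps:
s = -13821
q = -16 (q = -18 + 2 = -16)
d = -140794/28877 (d = -5 + (((-98 - 83)*3 - 13821)/((118 - 1*207) - 28788))/4 = -5 + ((-181*3 - 13821)/((118 - 207) - 28788))/4 = -5 + ((-543 - 13821)/(-89 - 28788))/4 = -5 + (-14364/(-28877))/4 = -5 + (-14364*(-1/28877))/4 = -5 + (¼)*(14364/28877) = -5 + 3591/28877 = -140794/28877 ≈ -4.8756)
d*q = -140794/28877*(-16) = 2252704/28877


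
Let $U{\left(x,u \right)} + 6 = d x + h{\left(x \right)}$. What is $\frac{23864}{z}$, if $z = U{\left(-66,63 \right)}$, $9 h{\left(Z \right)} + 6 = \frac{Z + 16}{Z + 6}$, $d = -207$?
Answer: $\frac{1288656}{737393} \approx 1.7476$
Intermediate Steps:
$h{\left(Z \right)} = - \frac{2}{3} + \frac{16 + Z}{9 \left(6 + Z\right)}$ ($h{\left(Z \right)} = - \frac{2}{3} + \frac{\left(Z + 16\right) \frac{1}{Z + 6}}{9} = - \frac{2}{3} + \frac{\left(16 + Z\right) \frac{1}{6 + Z}}{9} = - \frac{2}{3} + \frac{\frac{1}{6 + Z} \left(16 + Z\right)}{9} = - \frac{2}{3} + \frac{16 + Z}{9 \left(6 + Z\right)}$)
$U{\left(x,u \right)} = -6 - 207 x + \frac{5 \left(-4 - x\right)}{9 \left(6 + x\right)}$ ($U{\left(x,u \right)} = -6 - \left(207 x - \frac{5 \left(-4 - x\right)}{9 \left(6 + x\right)}\right) = -6 - 207 x + \frac{5 \left(-4 - x\right)}{9 \left(6 + x\right)}$)
$z = \frac{737393}{54}$ ($z = \frac{-344 - -741642 - 1863 \left(-66\right)^{2}}{9 \left(6 - 66\right)} = \frac{-344 + 741642 - 8115228}{9 \left(-60\right)} = \frac{1}{9} \left(- \frac{1}{60}\right) \left(-344 + 741642 - 8115228\right) = \frac{1}{9} \left(- \frac{1}{60}\right) \left(-7373930\right) = \frac{737393}{54} \approx 13655.0$)
$\frac{23864}{z} = \frac{23864}{\frac{737393}{54}} = 23864 \cdot \frac{54}{737393} = \frac{1288656}{737393}$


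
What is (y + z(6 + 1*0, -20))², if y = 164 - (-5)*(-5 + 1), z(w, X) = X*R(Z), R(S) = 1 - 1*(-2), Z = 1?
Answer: 7056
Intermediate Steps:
R(S) = 3 (R(S) = 1 + 2 = 3)
z(w, X) = 3*X (z(w, X) = X*3 = 3*X)
y = 144 (y = 164 - (-5)*(-4) = 164 - 1*20 = 164 - 20 = 144)
(y + z(6 + 1*0, -20))² = (144 + 3*(-20))² = (144 - 60)² = 84² = 7056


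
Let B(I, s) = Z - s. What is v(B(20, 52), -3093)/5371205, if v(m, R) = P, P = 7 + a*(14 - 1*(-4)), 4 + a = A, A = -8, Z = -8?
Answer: -11/282695 ≈ -3.8911e-5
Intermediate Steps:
B(I, s) = -8 - s
a = -12 (a = -4 - 8 = -12)
P = -209 (P = 7 - 12*(14 - 1*(-4)) = 7 - 12*(14 + 4) = 7 - 12*18 = 7 - 216 = -209)
v(m, R) = -209
v(B(20, 52), -3093)/5371205 = -209/5371205 = -209*1/5371205 = -11/282695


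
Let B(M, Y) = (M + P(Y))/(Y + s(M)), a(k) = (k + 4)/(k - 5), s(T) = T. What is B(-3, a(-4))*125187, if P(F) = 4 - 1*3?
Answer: 83458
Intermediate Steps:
P(F) = 1 (P(F) = 4 - 3 = 1)
a(k) = (4 + k)/(-5 + k)
B(M, Y) = (1 + M)/(M + Y) (B(M, Y) = (M + 1)/(Y + M) = (1 + M)/(M + Y))
B(-3, a(-4))*125187 = ((1 - 3)/(-3 + (4 - 4)/(-5 - 4)))*125187 = (-2/(-3 + 0/(-9)))*125187 = (-2/(-3 - ⅑*0))*125187 = (-2/(-3 + 0))*125187 = (-2/(-3))*125187 = -⅓*(-2)*125187 = (⅔)*125187 = 83458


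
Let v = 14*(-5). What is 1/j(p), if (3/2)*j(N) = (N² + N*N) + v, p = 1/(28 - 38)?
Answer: -75/3499 ≈ -0.021435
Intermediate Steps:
v = -70
p = -⅒ (p = 1/(-10) = -⅒ ≈ -0.10000)
j(N) = -140/3 + 4*N²/3 (j(N) = 2*((N² + N*N) - 70)/3 = 2*((N² + N²) - 70)/3 = 2*(2*N² - 70)/3 = 2*(-70 + 2*N²)/3 = -140/3 + 4*N²/3)
1/j(p) = 1/(-140/3 + 4*(-⅒)²/3) = 1/(-140/3 + (4/3)*(1/100)) = 1/(-140/3 + 1/75) = 1/(-3499/75) = -75/3499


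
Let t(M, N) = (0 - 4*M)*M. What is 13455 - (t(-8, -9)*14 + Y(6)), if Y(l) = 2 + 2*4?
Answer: 17029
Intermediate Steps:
Y(l) = 10 (Y(l) = 2 + 8 = 10)
t(M, N) = -4*M**2 (t(M, N) = (-4*M)*M = -4*M**2)
13455 - (t(-8, -9)*14 + Y(6)) = 13455 - (-4*(-8)**2*14 + 10) = 13455 - (-4*64*14 + 10) = 13455 - (-256*14 + 10) = 13455 - (-3584 + 10) = 13455 - 1*(-3574) = 13455 + 3574 = 17029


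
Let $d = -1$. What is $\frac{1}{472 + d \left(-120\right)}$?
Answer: $\frac{1}{592} \approx 0.0016892$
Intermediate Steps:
$\frac{1}{472 + d \left(-120\right)} = \frac{1}{472 - -120} = \frac{1}{472 + 120} = \frac{1}{592}$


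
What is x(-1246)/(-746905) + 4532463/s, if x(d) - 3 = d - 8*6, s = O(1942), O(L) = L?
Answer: 3385321784137/1450489510 ≈ 2333.9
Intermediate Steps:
s = 1942
x(d) = -45 + d (x(d) = 3 + (d - 8*6) = 3 + (d - 48) = 3 + (-48 + d) = -45 + d)
x(-1246)/(-746905) + 4532463/s = (-45 - 1246)/(-746905) + 4532463/1942 = -1291*(-1/746905) + 4532463*(1/1942) = 1291/746905 + 4532463/1942 = 3385321784137/1450489510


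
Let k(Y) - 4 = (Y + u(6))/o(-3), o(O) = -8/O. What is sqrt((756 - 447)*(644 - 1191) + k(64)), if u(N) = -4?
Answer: I*sqrt(675986)/2 ≈ 411.09*I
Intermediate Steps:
k(Y) = 5/2 + 3*Y/8 (k(Y) = 4 + (Y - 4)/((-8/(-3))) = 4 + (-4 + Y)/((-8*(-1/3))) = 4 + (-4 + Y)/(8/3) = 4 + (-4 + Y)*(3/8) = 4 + (-3/2 + 3*Y/8) = 5/2 + 3*Y/8)
sqrt((756 - 447)*(644 - 1191) + k(64)) = sqrt((756 - 447)*(644 - 1191) + (5/2 + (3/8)*64)) = sqrt(309*(-547) + (5/2 + 24)) = sqrt(-169023 + 53/2) = sqrt(-337993/2) = I*sqrt(675986)/2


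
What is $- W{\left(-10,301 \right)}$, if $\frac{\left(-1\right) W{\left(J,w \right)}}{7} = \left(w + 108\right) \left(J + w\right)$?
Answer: $833133$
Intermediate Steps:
$W{\left(J,w \right)} = - 7 \left(108 + w\right) \left(J + w\right)$ ($W{\left(J,w \right)} = - 7 \left(w + 108\right) \left(J + w\right) = - 7 \left(108 + w\right) \left(J + w\right)$)
$- W{\left(-10,301 \right)} = - (\left(-756\right) \left(-10\right) - 227556 - 7 \cdot 301^{2} - \left(-70\right) 301) = - (7560 - 227556 - 634207 + 21070) = \left(-1\right) \left(-833133\right) = 833133$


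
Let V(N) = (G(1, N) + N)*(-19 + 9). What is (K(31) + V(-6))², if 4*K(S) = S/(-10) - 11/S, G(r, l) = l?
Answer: 21823857441/1537600 ≈ 14193.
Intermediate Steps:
K(S) = -11/(4*S) - S/40 (K(S) = (S/(-10) - 11/S)/4 = (S*(-⅒) - 11/S)/4 = (-S/10 - 11/S)/4 = (-11/S - S/10)/4 = -11/(4*S) - S/40)
V(N) = -20*N (V(N) = (N + N)*(-19 + 9) = (2*N)*(-10) = -20*N)
(K(31) + V(-6))² = ((1/40)*(-110 - 1*31²)/31 - 20*(-6))² = ((1/40)*(1/31)*(-110 - 1*961) + 120)² = ((1/40)*(1/31)*(-110 - 961) + 120)² = ((1/40)*(1/31)*(-1071) + 120)² = (-1071/1240 + 120)² = (147729/1240)² = 21823857441/1537600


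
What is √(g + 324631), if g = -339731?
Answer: 10*I*√151 ≈ 122.88*I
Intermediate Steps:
√(g + 324631) = √(-339731 + 324631) = √(-15100) = 10*I*√151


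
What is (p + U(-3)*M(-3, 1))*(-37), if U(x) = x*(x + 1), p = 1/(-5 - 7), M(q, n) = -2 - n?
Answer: 8029/12 ≈ 669.08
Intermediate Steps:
p = -1/12 (p = 1/(-12) = -1/12 ≈ -0.083333)
U(x) = x*(1 + x)
(p + U(-3)*M(-3, 1))*(-37) = (-1/12 + (-3*(1 - 3))*(-2 - 1*1))*(-37) = (-1/12 + (-3*(-2))*(-2 - 1))*(-37) = (-1/12 + 6*(-3))*(-37) = (-1/12 - 18)*(-37) = -217/12*(-37) = 8029/12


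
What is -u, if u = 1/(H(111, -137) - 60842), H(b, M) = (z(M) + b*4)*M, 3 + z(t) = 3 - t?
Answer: 1/140439 ≈ 7.1205e-6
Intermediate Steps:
z(t) = -t (z(t) = -3 + (3 - t) = -t)
H(b, M) = M*(-M + 4*b) (H(b, M) = (-M + b*4)*M = (-M + 4*b)*M = M*(-M + 4*b))
u = -1/140439 (u = 1/(-137*(-1*(-137) + 4*111) - 60842) = 1/(-137*(137 + 444) - 60842) = 1/(-137*581 - 60842) = 1/(-79597 - 60842) = 1/(-140439) = -1/140439 ≈ -7.1205e-6)
-u = -1*(-1/140439) = 1/140439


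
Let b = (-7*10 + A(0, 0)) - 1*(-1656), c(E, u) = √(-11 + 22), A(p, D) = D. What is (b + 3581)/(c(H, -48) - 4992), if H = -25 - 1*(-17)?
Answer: -25793664/24920053 - 5167*√11/24920053 ≈ -1.0357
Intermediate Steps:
H = -8 (H = -25 + 17 = -8)
c(E, u) = √11
b = 1586 (b = (-7*10 + 0) - 1*(-1656) = (-70 + 0) + 1656 = -70 + 1656 = 1586)
(b + 3581)/(c(H, -48) - 4992) = (1586 + 3581)/(√11 - 4992) = 5167/(-4992 + √11)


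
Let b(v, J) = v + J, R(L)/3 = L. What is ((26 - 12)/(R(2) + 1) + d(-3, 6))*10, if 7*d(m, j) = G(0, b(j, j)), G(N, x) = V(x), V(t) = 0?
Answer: 20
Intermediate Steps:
R(L) = 3*L
b(v, J) = J + v
G(N, x) = 0
d(m, j) = 0 (d(m, j) = (1/7)*0 = 0)
((26 - 12)/(R(2) + 1) + d(-3, 6))*10 = ((26 - 12)/(3*2 + 1) + 0)*10 = (14/(6 + 1) + 0)*10 = (14/7 + 0)*10 = (14*(1/7) + 0)*10 = (2 + 0)*10 = 2*10 = 20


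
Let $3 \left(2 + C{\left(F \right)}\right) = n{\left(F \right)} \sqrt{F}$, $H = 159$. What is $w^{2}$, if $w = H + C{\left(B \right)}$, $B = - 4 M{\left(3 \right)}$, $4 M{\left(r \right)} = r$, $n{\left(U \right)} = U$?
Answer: $\left(157 - i \sqrt{3}\right)^{2} \approx 24646.0 - 543.86 i$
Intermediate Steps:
$M{\left(r \right)} = \frac{r}{4}$
$B = -3$ ($B = - 4 \cdot \frac{1}{4} \cdot 3 = \left(-4\right) \frac{3}{4} = -3$)
$C{\left(F \right)} = -2 + \frac{F^{\frac{3}{2}}}{3}$ ($C{\left(F \right)} = -2 + \frac{F \sqrt{F}}{3} = -2 + \frac{F^{\frac{3}{2}}}{3}$)
$w = 157 - i \sqrt{3}$ ($w = 159 - \left(2 - \frac{\left(-3\right)^{\frac{3}{2}}}{3}\right) = 159 - \left(2 - \frac{\left(-3\right) i \sqrt{3}}{3}\right) = 159 - \left(2 + i \sqrt{3}\right) = 157 - i \sqrt{3} \approx 157.0 - 1.732 i$)
$w^{2} = \left(157 - i \sqrt{3}\right)^{2}$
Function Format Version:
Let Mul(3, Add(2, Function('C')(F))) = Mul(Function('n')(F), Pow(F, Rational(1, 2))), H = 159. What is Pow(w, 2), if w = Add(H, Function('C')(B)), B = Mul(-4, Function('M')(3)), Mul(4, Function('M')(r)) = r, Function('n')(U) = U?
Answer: Pow(Add(157, Mul(-1, I, Pow(3, Rational(1, 2)))), 2) ≈ Add(24646., Mul(-543.86, I))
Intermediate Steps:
Function('M')(r) = Mul(Rational(1, 4), r)
B = -3 (B = Mul(-4, Mul(Rational(1, 4), 3)) = Mul(-4, Rational(3, 4)) = -3)
Function('C')(F) = Add(-2, Mul(Rational(1, 3), Pow(F, Rational(3, 2)))) (Function('C')(F) = Add(-2, Mul(Rational(1, 3), Mul(F, Pow(F, Rational(1, 2))))) = Add(-2, Mul(Rational(1, 3), Pow(F, Rational(3, 2)))))
w = Add(157, Mul(-1, I, Pow(3, Rational(1, 2)))) (w = Add(159, Add(-2, Mul(Rational(1, 3), Pow(-3, Rational(3, 2))))) = Add(159, Add(-2, Mul(Rational(1, 3), Mul(-3, I, Pow(3, Rational(1, 2)))))) = Add(159, Add(-2, Mul(-1, I, Pow(3, Rational(1, 2))))) = Add(157, Mul(-1, I, Pow(3, Rational(1, 2)))) ≈ Add(157.00, Mul(-1.7320, I)))
Pow(w, 2) = Pow(Add(157, Mul(-1, I, Pow(3, Rational(1, 2)))), 2)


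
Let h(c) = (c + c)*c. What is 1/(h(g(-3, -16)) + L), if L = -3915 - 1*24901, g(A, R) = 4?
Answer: -1/28784 ≈ -3.4742e-5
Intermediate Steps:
h(c) = 2*c² (h(c) = (2*c)*c = 2*c²)
L = -28816 (L = -3915 - 24901 = -28816)
1/(h(g(-3, -16)) + L) = 1/(2*4² - 28816) = 1/(2*16 - 28816) = 1/(32 - 28816) = 1/(-28784) = -1/28784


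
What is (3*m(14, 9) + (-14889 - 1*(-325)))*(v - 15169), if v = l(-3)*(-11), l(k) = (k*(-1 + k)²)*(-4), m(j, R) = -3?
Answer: 251836013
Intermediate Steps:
l(k) = -4*k*(-1 + k)²
v = -2112 (v = -4*(-3)*(-1 - 3)²*(-11) = -4*(-3)*(-4)²*(-11) = -4*(-3)*16*(-11) = 192*(-11) = -2112)
(3*m(14, 9) + (-14889 - 1*(-325)))*(v - 15169) = (3*(-3) + (-14889 - 1*(-325)))*(-2112 - 15169) = (-9 + (-14889 + 325))*(-17281) = (-9 - 14564)*(-17281) = -14573*(-17281) = 251836013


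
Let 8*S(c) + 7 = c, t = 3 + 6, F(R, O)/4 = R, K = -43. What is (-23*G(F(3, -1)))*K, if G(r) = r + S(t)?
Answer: 48461/4 ≈ 12115.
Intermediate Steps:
F(R, O) = 4*R
t = 9
S(c) = -7/8 + c/8
G(r) = 1/4 + r (G(r) = r + (-7/8 + (1/8)*9) = r + (-7/8 + 9/8) = r + 1/4 = 1/4 + r)
(-23*G(F(3, -1)))*K = -23*(1/4 + 4*3)*(-43) = -23*(1/4 + 12)*(-43) = -23*49/4*(-43) = -1127/4*(-43) = 48461/4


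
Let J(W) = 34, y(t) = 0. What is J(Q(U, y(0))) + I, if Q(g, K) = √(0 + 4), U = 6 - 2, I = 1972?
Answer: 2006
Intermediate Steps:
U = 4
Q(g, K) = 2 (Q(g, K) = √4 = 2)
J(Q(U, y(0))) + I = 34 + 1972 = 2006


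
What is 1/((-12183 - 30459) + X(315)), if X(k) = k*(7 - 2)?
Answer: -1/41067 ≈ -2.4350e-5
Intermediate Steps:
X(k) = 5*k (X(k) = k*5 = 5*k)
1/((-12183 - 30459) + X(315)) = 1/((-12183 - 30459) + 5*315) = 1/(-42642 + 1575) = 1/(-41067) = -1/41067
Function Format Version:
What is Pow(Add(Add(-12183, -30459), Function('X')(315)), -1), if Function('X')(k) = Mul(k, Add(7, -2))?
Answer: Rational(-1, 41067) ≈ -2.4350e-5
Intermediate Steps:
Function('X')(k) = Mul(5, k) (Function('X')(k) = Mul(k, 5) = Mul(5, k))
Pow(Add(Add(-12183, -30459), Function('X')(315)), -1) = Pow(Add(Add(-12183, -30459), Mul(5, 315)), -1) = Pow(Add(-42642, 1575), -1) = Pow(-41067, -1) = Rational(-1, 41067)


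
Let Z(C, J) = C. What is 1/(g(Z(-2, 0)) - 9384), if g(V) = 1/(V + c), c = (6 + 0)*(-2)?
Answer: -14/131377 ≈ -0.00010656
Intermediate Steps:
c = -12 (c = 6*(-2) = -12)
g(V) = 1/(-12 + V) (g(V) = 1/(V - 12) = 1/(-12 + V))
1/(g(Z(-2, 0)) - 9384) = 1/(1/(-12 - 2) - 9384) = 1/(1/(-14) - 9384) = 1/(-1/14 - 9384) = 1/(-131377/14) = -14/131377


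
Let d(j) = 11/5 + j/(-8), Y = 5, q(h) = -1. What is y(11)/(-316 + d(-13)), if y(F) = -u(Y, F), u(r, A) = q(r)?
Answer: -40/12487 ≈ -0.0032033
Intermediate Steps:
u(r, A) = -1
d(j) = 11/5 - j/8 (d(j) = 11*(⅕) + j*(-⅛) = 11/5 - j/8)
y(F) = 1 (y(F) = -1*(-1) = 1)
y(11)/(-316 + d(-13)) = 1/(-316 + (11/5 - ⅛*(-13))) = 1/(-316 + (11/5 + 13/8)) = 1/(-316 + 153/40) = 1/(-12487/40) = 1*(-40/12487) = -40/12487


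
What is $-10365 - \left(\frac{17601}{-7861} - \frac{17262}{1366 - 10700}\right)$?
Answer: $- \frac{380249434179}{36687287} \approx -10365.0$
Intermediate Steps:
$-10365 - \left(\frac{17601}{-7861} - \frac{17262}{1366 - 10700}\right) = -10365 - \left(17601 \left(- \frac{1}{7861}\right) - \frac{17262}{1366 - 10700}\right) = -10365 - \left(- \frac{17601}{7861} - \frac{17262}{-9334}\right) = -10365 - \left(- \frac{17601}{7861} - - \frac{8631}{4667}\right) = -10365 - \left(- \frac{17601}{7861} + \frac{8631}{4667}\right) = -10365 - - \frac{14295576}{36687287} = -10365 + \frac{14295576}{36687287} = - \frac{380249434179}{36687287}$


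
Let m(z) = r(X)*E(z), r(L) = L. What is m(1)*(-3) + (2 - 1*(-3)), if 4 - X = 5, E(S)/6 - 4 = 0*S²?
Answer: 77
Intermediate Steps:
E(S) = 24 (E(S) = 24 + 6*(0*S²) = 24 + 6*0 = 24 + 0 = 24)
X = -1 (X = 4 - 1*5 = 4 - 5 = -1)
m(z) = -24 (m(z) = -1*24 = -24)
m(1)*(-3) + (2 - 1*(-3)) = -24*(-3) + (2 - 1*(-3)) = 72 + (2 + 3) = 72 + 5 = 77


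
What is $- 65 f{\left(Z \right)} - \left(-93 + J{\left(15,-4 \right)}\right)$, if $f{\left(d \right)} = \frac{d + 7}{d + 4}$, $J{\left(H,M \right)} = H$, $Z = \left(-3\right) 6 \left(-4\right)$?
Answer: $\frac{793}{76} \approx 10.434$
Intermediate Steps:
$Z = 72$ ($Z = \left(-18\right) \left(-4\right) = 72$)
$f{\left(d \right)} = \frac{7 + d}{4 + d}$
$- 65 f{\left(Z \right)} - \left(-93 + J{\left(15,-4 \right)}\right) = - 65 \frac{7 + 72}{4 + 72} + \left(93 - 15\right) = - 65 \cdot \frac{1}{76} \cdot 79 + \left(93 - 15\right) = - 65 \cdot \frac{1}{76} \cdot 79 + 78 = \left(-65\right) \frac{79}{76} + 78 = - \frac{5135}{76} + 78 = \frac{793}{76}$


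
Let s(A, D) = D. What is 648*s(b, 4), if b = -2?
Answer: 2592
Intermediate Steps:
648*s(b, 4) = 648*4 = 2592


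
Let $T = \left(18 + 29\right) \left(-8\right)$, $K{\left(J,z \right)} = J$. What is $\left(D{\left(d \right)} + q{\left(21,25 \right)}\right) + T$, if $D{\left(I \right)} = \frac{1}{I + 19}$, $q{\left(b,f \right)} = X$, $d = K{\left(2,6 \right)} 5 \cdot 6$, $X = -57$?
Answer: $- \frac{34206}{79} \approx -432.99$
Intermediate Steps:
$d = 60$ ($d = 2 \cdot 5 \cdot 6 = 10 \cdot 6 = 60$)
$q{\left(b,f \right)} = -57$
$D{\left(I \right)} = \frac{1}{19 + I}$
$T = -376$ ($T = 47 \left(-8\right) = -376$)
$\left(D{\left(d \right)} + q{\left(21,25 \right)}\right) + T = \left(\frac{1}{19 + 60} - 57\right) - 376 = \left(\frac{1}{79} - 57\right) - 376 = - \frac{4502}{79} - 376 = - \frac{34206}{79}$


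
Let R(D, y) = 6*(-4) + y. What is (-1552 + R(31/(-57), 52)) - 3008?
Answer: -4532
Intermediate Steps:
R(D, y) = -24 + y
(-1552 + R(31/(-57), 52)) - 3008 = (-1552 + (-24 + 52)) - 3008 = (-1552 + 28) - 3008 = -1524 - 3008 = -4532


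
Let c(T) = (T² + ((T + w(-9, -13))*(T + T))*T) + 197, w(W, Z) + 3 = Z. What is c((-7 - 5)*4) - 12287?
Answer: -304698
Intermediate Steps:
w(W, Z) = -3 + Z
c(T) = 197 + T² + 2*T²*(-16 + T) (c(T) = (T² + ((T + (-3 - 13))*(T + T))*T) + 197 = (T² + ((T - 16)*(2*T))*T) + 197 = (T² + ((-16 + T)*(2*T))*T) + 197 = (T² + (2*T*(-16 + T))*T) + 197 = (T² + 2*T²*(-16 + T)) + 197 = 197 + T² + 2*T²*(-16 + T))
c((-7 - 5)*4) - 12287 = (197 - 31*16*(-7 - 5)² + 2*((-7 - 5)*4)³) - 12287 = (197 - 31*(-12*4)² + 2*(-12*4)³) - 12287 = (197 - 31*(-48)² + 2*(-48)³) - 12287 = (197 - 31*2304 + 2*(-110592)) - 12287 = (197 - 71424 - 221184) - 12287 = -292411 - 12287 = -304698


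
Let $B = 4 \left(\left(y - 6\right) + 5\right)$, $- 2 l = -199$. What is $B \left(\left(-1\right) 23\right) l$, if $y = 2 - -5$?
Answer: $-54924$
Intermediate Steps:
$l = \frac{199}{2}$ ($l = \left(- \frac{1}{2}\right) \left(-199\right) = \frac{199}{2} \approx 99.5$)
$y = 7$ ($y = 2 + 5 = 7$)
$B = 24$ ($B = 4 \left(\left(7 - 6\right) + 5\right) = 4 \left(1 + 5\right) = 4 \cdot 6 = 24$)
$B \left(\left(-1\right) 23\right) l = 24 \left(\left(-1\right) 23\right) \frac{199}{2} = 24 \left(-23\right) \frac{199}{2} = \left(-552\right) \frac{199}{2} = -54924$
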